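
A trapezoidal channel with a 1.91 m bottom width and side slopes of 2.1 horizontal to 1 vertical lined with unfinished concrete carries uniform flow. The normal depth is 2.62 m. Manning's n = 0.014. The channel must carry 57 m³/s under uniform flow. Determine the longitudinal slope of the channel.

With bottom width b = 1.91 m and side slope z = 2.1: A = (b + zy)y = (1.91 + 2.1×2.62)×2.62 = 19.42 m²; P = b + 2y√(1+z²) = 1.91 + 2×2.62×2.326 = 14.1 m.
Hydraulic radius R = A/P = 19.42/14.1 = 1.377 m.
From Manning's equation, S = [nQ / (1 A R^(2/3))]² = [0.014 × 57 / (1 × 19.42 × 1.377^(2/3))]² = 0.0011.

S = 0.0011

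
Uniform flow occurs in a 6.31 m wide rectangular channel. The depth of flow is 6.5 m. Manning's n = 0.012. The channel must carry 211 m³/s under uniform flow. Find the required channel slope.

S = 0.0014

Flow area A = b·y = 6.31 × 6.5 = 41.02 m². Wetted perimeter P = b + 2y = 6.31 + 2×6.5 = 19.31 m.
Hydraulic radius R = A/P = 41.02/19.31 = 2.124 m.
From Manning's equation, S = [nQ / (1 A R^(2/3))]² = [0.012 × 211 / (1 × 41.02 × 2.124^(2/3))]² = 0.0014.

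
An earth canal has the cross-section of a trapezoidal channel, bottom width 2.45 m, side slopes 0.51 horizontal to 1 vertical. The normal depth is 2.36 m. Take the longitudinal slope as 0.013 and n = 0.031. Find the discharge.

With bottom width b = 2.45 m and side slope z = 0.51: A = (b + zy)y = (2.45 + 0.51×2.36)×2.36 = 8.622 m²; P = b + 2y√(1+z²) = 2.45 + 2×2.36×1.123 = 7.748 m.
Hydraulic radius R = A/P = 8.622/7.748 = 1.113 m.
Manning's equation: Q = (1/n) A R^(2/3) S^(1/2) = (1/0.031) × 8.622 × 1.113^(2/3) × 0.013^(1/2) = 34.1 m³/s.

Q = 34.1 m³/s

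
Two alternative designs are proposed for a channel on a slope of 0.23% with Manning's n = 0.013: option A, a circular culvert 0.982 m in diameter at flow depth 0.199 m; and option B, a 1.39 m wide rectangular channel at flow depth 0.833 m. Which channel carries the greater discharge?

channel B

Channel A: For a circular section of diameter D = 0.982 m at depth y = 0.199 m, the central angle is θ = 2 arccos(1 − 2y/D) = 1.868 rad. Then A = (D²/8)(θ − sin θ) = 0.1099 m² and P = Dθ/2 = 0.9171 m. Hydraulic radius R = A/P = 0.1099/0.9171 = 0.1198 m. Q_A = (1/0.013)·0.1099·0.1198^(2/3)·√0.0023 = 0.09852 m³/s.
Channel B: Flow area A = b·y = 1.39 × 0.833 = 1.158 m². Wetted perimeter P = b + 2y = 1.39 + 2×0.833 = 3.056 m. Hydraulic radius R = A/P = 1.158/3.056 = 0.3789 m. Q_B = (1/0.013)·1.158·0.3789^(2/3)·√0.0023 = 2.237 m³/s.
Q_A = 0.09852 m³/s vs Q_B = 2.237 m³/s, so channel B carries more.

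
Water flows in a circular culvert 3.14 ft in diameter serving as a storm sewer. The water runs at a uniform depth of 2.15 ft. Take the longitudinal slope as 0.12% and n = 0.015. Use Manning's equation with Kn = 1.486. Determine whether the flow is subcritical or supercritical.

subcritical

For a circular section of diameter D = 3.14 ft at depth y = 2.15 ft, the central angle is θ = 2 arccos(1 − 2y/D) = 3.898 rad. Then A = (D²/8)(θ − sin θ) = 5.651 ft² and P = Dθ/2 = 6.12 ft.
Hydraulic radius R = A/P = 5.651/6.12 = 0.9233 ft.
V = (1.486/n) R^(2/3) √S = (1.486/0.015) × 0.9233^(2/3) × √0.0012 = 3.254 ft/s. Hydraulic depth D_h = A/T = 5.651/2.918 = 1.937 ft.
Froude number Fr = V/√(g·D_h) = 3.254/√(32.2×1.937) = 0.412, which is less than 1, so the flow is subcritical.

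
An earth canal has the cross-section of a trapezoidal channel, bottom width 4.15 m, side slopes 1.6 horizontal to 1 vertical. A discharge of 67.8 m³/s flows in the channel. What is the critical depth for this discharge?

y_c = 2.25 m

At critical depth, Q² T / (g A³) = 1, i.e. A³/T = Q²/g = 67.8²/9.81 = 468.6.
Try y = 2.61 m: A³/T = 820.8 — over.
Try y = 1.87 m: A³/T = 235.1 — short.
Try y = 2.25 m: A³/T = 467.2 — ≈ 468.6.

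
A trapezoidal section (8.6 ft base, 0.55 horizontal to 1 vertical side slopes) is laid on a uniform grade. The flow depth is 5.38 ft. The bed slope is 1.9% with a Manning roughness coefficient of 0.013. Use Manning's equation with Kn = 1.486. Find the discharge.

Q = 2030 ft³/s

With bottom width b = 8.6 ft and side slope z = 0.55: A = (b + zy)y = (8.6 + 0.55×5.38)×5.38 = 62.19 ft²; P = b + 2y√(1+z²) = 8.6 + 2×5.38×1.141 = 20.88 ft.
Hydraulic radius R = A/P = 62.19/20.88 = 2.978 ft.
Manning's equation: Q = (1.486/n) A R^(2/3) S^(1/2) = (1.486/0.013) × 62.19 × 2.978^(2/3) × 0.019^(1/2) = 2030 ft³/s.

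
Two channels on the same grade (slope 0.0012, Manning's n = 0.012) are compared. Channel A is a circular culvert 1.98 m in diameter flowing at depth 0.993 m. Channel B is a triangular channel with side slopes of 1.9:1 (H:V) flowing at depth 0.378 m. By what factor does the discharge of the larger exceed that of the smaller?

Channel A: For a circular section of diameter D = 1.98 m at depth y = 0.993 m, the central angle is θ = 2 arccos(1 − 2y/D) = 3.148 rad. Then A = (D²/8)(θ − sin θ) = 1.545 m² and P = Dθ/2 = 3.116 m. Hydraulic radius R = A/P = 1.545/3.116 = 0.496 m. Q_A = (1/0.012)·1.545·0.496^(2/3)·√0.0012 = 2.795 m³/s.
Channel B: For a triangular section with side slope z = 1.9: A = zy² = 1.9×0.378² = 0.2715 m²; P = 2y√(1+z²) = 2×0.378×2.147 = 1.623 m. Hydraulic radius R = A/P = 0.2715/1.623 = 0.1672 m. Q_B = (1/0.012)·0.2715·0.1672^(2/3)·√0.0012 = 0.2379 m³/s.
The larger discharge is 2.795 m³/s and the smaller is 0.2379 m³/s; the ratio is 11.8.

11.8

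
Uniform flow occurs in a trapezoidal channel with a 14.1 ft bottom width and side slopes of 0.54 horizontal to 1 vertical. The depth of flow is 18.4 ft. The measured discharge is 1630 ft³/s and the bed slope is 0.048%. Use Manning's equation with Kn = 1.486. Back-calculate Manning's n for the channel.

With bottom width b = 14.1 ft and side slope z = 0.54: A = (b + zy)y = (14.1 + 0.54×18.4)×18.4 = 442.3 ft²; P = b + 2y√(1+z²) = 14.1 + 2×18.4×1.136 = 55.92 ft.
Hydraulic radius R = A/P = 442.3/55.92 = 7.908 ft.
Rearranging Manning's equation: n = (1.486/Q) A R^(2/3) S^(1/2) = (1.486/1630) × 442.3 × 7.908^(2/3) × √0.00048 = 0.0351.

n = 0.0351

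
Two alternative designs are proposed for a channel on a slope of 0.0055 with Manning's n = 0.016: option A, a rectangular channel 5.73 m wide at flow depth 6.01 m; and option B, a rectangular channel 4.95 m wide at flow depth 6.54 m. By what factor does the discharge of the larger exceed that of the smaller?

Channel A: Flow area A = b·y = 5.73 × 6.01 = 34.44 m². Wetted perimeter P = b + 2y = 5.73 + 2×6.01 = 17.75 m. Hydraulic radius R = A/P = 34.44/17.75 = 1.94 m. Q_A = (1/0.016)·34.44·1.94^(2/3)·√0.0055 = 248.3 m³/s.
Channel B: Flow area A = b·y = 4.95 × 6.54 = 32.37 m². Wetted perimeter P = b + 2y = 4.95 + 2×6.54 = 18.03 m. Hydraulic radius R = A/P = 32.37/18.03 = 1.796 m. Q_B = (1/0.016)·32.37·1.796^(2/3)·√0.0055 = 221.7 m³/s.
The larger discharge is 248.3 m³/s and the smaller is 221.7 m³/s; the ratio is 1.12.

1.12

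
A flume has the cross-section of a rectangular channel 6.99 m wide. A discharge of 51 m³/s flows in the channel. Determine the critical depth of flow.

y_c = 1.76 m

For a rectangular channel, critical depth y_c = (q²/g)^(1/3) where q = Q/b = 51/6.99 = 7.296 m²/s.
So y_c = (7.296²/9.81)^(1/3) = 1.76 m.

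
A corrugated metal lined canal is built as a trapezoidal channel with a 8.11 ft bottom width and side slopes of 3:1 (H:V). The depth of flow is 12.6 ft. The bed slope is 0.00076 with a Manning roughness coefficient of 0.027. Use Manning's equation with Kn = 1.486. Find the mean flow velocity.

V = 5.33 ft/s

With bottom width b = 8.11 ft and side slope z = 3: A = (b + zy)y = (8.11 + 3×12.6)×12.6 = 578.5 ft²; P = b + 2y√(1+z²) = 8.11 + 2×12.6×3.162 = 87.8 ft.
Hydraulic radius R = A/P = 578.5/87.8 = 6.588 ft.
From Manning's equation, V = (1.486/n) R^(2/3) S^(1/2) = (1.486/0.027) × 6.588^(2/3) × 0.00076^(1/2) = 5.33 ft/s.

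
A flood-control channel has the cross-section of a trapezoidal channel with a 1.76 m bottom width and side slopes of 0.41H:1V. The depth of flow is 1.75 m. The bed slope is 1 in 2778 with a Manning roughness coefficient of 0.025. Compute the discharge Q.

With bottom width b = 1.76 m and side slope z = 0.41: A = (b + zy)y = (1.76 + 0.41×1.75)×1.75 = 4.336 m²; P = b + 2y√(1+z²) = 1.76 + 2×1.75×1.081 = 5.543 m.
Hydraulic radius R = A/P = 4.336/5.543 = 0.7822 m.
Manning's equation: Q = (1/n) A R^(2/3) S^(1/2) = (1/0.025) × 4.336 × 0.7822^(2/3) × 0.00036^(1/2) = 2.79 m³/s.

Q = 2.79 m³/s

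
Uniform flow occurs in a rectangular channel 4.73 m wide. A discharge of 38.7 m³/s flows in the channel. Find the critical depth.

For a rectangular channel, critical depth y_c = (q²/g)^(1/3) where q = Q/b = 38.7/4.73 = 8.182 m²/s.
So y_c = (8.182²/9.81)^(1/3) = 1.9 m.

y_c = 1.9 m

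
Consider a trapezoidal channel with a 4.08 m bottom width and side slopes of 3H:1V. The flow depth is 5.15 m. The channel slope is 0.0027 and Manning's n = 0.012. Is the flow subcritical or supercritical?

supercritical

With bottom width b = 4.08 m and side slope z = 3: A = (b + zy)y = (4.08 + 3×5.15)×5.15 = 100.6 m²; P = b + 2y√(1+z²) = 4.08 + 2×5.15×3.162 = 36.65 m.
Hydraulic radius R = A/P = 100.6/36.65 = 2.744 m.
V = (1/n) R^(2/3) √S = (1/0.012) × 2.744^(2/3) × √0.0027 = 8.487 m/s. Hydraulic depth D_h = A/T = 100.6/34.98 = 2.875 m.
Froude number Fr = V/√(g·D_h) = 8.487/√(9.81×2.875) = 1.6, which is greater than 1, so the flow is supercritical.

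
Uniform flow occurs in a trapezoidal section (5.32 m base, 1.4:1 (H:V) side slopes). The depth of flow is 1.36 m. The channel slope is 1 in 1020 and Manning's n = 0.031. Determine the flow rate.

With bottom width b = 5.32 m and side slope z = 1.4: A = (b + zy)y = (5.32 + 1.4×1.36)×1.36 = 9.825 m²; P = b + 2y√(1+z²) = 5.32 + 2×1.36×1.72 = 10 m.
Hydraulic radius R = A/P = 9.825/10 = 0.9825 m.
Manning's equation: Q = (1/n) A R^(2/3) S^(1/2) = (1/0.031) × 9.825 × 0.9825^(2/3) × 0.0009804^(1/2) = 9.81 m³/s.

Q = 9.81 m³/s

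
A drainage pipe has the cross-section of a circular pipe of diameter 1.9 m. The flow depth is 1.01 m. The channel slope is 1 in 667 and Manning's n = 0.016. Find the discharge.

Q = 2.31 m³/s

For a circular section of diameter D = 1.9 m at depth y = 1.01 m, the central angle is θ = 2 arccos(1 − 2y/D) = 3.268 rad. Then A = (D²/8)(θ − sin θ) = 1.532 m² and P = Dθ/2 = 3.105 m.
Hydraulic radius R = A/P = 1.532/3.105 = 0.4933 m.
Manning's equation: Q = (1/n) A R^(2/3) S^(1/2) = (1/0.016) × 1.532 × 0.4933^(2/3) × 0.001499^(1/2) = 2.31 m³/s.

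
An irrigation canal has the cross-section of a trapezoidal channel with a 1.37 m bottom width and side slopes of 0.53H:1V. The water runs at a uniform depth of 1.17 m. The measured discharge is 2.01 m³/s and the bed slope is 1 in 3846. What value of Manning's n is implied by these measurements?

With bottom width b = 1.37 m and side slope z = 0.53: A = (b + zy)y = (1.37 + 0.53×1.17)×1.17 = 2.328 m²; P = b + 2y√(1+z²) = 1.37 + 2×1.17×1.132 = 4.018 m.
Hydraulic radius R = A/P = 2.328/4.018 = 0.5794 m.
Rearranging Manning's equation: n = (1/Q) A R^(2/3) S^(1/2) = (1/2.01) × 2.328 × 0.5794^(2/3) × √0.00026 = 0.013.

n = 0.013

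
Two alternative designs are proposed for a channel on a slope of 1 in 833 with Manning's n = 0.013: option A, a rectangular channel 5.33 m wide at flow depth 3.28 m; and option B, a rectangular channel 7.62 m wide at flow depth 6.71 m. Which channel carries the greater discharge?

channel B

Channel A: Flow area A = b·y = 5.33 × 3.28 = 17.48 m². Wetted perimeter P = b + 2y = 5.33 + 2×3.28 = 11.89 m. Hydraulic radius R = A/P = 17.48/11.89 = 1.47 m. Q_A = (1/0.013)·17.48·1.47^(2/3)·√0.0012 = 60.25 m³/s.
Channel B: Flow area A = b·y = 7.62 × 6.71 = 51.13 m². Wetted perimeter P = b + 2y = 7.62 + 2×6.71 = 21.04 m. Hydraulic radius R = A/P = 51.13/21.04 = 2.43 m. Q_B = (1/0.013)·51.13·2.43^(2/3)·√0.0012 = 246.3 m³/s.
Q_A = 60.25 m³/s vs Q_B = 246.3 m³/s, so channel B carries more.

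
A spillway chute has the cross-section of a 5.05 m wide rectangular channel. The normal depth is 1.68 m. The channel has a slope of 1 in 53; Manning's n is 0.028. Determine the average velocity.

V = 4.93 m/s

Flow area A = b·y = 5.05 × 1.68 = 8.484 m². Wetted perimeter P = b + 2y = 5.05 + 2×1.68 = 8.41 m.
Hydraulic radius R = A/P = 8.484/8.41 = 1.009 m.
From Manning's equation, V = (1/n) R^(2/3) S^(1/2) = (1/0.028) × 1.009^(2/3) × 0.01887^(1/2) = 4.93 m/s.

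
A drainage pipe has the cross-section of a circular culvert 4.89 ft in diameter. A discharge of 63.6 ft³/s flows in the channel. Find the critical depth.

y_c = 2.26 ft

At critical depth, Q² T / (g A³) = 1, i.e. A³/T = Q²/g = 63.6²/32.2 = 125.6.
At y = 1.75 ft: A³/T = 46.95 — short.
At y = 2.87 ft: A³/T = 312.4 — over.
At y = 2.26 ft: A³/T = 125.3 — close enough.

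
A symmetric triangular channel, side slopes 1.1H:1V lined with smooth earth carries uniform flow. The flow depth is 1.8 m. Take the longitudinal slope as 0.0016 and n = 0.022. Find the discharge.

Q = 4.94 m³/s

For a triangular section with side slope z = 1.1: A = zy² = 1.1×1.8² = 3.564 m²; P = 2y√(1+z²) = 2×1.8×1.487 = 5.352 m.
Hydraulic radius R = A/P = 3.564/5.352 = 0.6659 m.
Manning's equation: Q = (1/n) A R^(2/3) S^(1/2) = (1/0.022) × 3.564 × 0.6659^(2/3) × 0.0016^(1/2) = 4.94 m³/s.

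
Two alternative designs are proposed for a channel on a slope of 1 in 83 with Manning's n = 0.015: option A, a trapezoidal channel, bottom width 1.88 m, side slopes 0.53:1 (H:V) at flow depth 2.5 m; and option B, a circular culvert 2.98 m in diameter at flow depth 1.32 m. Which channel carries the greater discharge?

Channel A: With bottom width b = 1.88 m and side slope z = 0.53: A = (b + zy)y = (1.88 + 0.53×2.5)×2.5 = 8.012 m²; P = b + 2y√(1+z²) = 1.88 + 2×2.5×1.132 = 7.539 m. Hydraulic radius R = A/P = 8.012/7.539 = 1.063 m. Q_A = (1/0.015)·8.012·1.063^(2/3)·√0.01205 = 61.06 m³/s.
Channel B: For a circular section of diameter D = 2.98 m at depth y = 1.32 m, the central angle is θ = 2 arccos(1 − 2y/D) = 2.913 rad. Then A = (D²/8)(θ − sin θ) = 2.982 m² and P = Dθ/2 = 4.34 m. Hydraulic radius R = A/P = 2.982/4.34 = 0.687 m. Q_B = (1/0.015)·2.982·0.687^(2/3)·√0.01205 = 16.99 m³/s.
Q_A = 61.06 m³/s vs Q_B = 16.99 m³/s, so channel A carries more.

channel A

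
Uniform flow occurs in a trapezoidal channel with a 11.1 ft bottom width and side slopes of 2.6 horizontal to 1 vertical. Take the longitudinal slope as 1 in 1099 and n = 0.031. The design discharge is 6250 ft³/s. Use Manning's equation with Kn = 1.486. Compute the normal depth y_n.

y_n = 17.5 ft

Manning's equation rearranged: A R^(2/3) = nQ / (1.486·√S) = 0.031 × 6250 / (1.486 × √0.0009099) = 4322.
At y = 15.1 ft: A R^(2/3) = 3038 — too small.
At y = 21.9 ft: A R^(2/3) = 7456 — too large.
At y = 17.5 ft: A R^(2/3) = 4324 — matches.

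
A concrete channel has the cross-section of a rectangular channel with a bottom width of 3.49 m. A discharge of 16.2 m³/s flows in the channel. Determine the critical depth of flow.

y_c = 1.3 m

For a rectangular channel, critical depth y_c = (q²/g)^(1/3) where q = Q/b = 16.2/3.49 = 4.642 m²/s.
So y_c = (4.642²/9.81)^(1/3) = 1.3 m.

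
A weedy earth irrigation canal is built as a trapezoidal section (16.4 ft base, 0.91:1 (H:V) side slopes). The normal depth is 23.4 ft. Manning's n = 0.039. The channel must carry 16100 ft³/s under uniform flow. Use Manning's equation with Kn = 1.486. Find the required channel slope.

S = 0.0093

With bottom width b = 16.4 ft and side slope z = 0.91: A = (b + zy)y = (16.4 + 0.91×23.4)×23.4 = 882 ft²; P = b + 2y√(1+z²) = 16.4 + 2×23.4×1.352 = 79.68 ft.
Hydraulic radius R = A/P = 882/79.68 = 11.07 ft.
From Manning's equation, S = [nQ / (1.486 A R^(2/3))]² = [0.039 × 16100 / (1.486 × 882 × 11.07^(2/3))]² = 0.0093.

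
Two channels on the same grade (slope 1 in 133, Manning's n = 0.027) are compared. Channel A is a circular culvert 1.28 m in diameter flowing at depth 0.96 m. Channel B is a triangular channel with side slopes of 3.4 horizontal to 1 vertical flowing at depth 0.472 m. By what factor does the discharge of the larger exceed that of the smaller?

Channel A: For a circular section of diameter D = 1.28 m at depth y = 0.96 m, the central angle is θ = 2 arccos(1 − 2y/D) = 4.189 rad. Then A = (D²/8)(θ − sin θ) = 1.035 m² and P = Dθ/2 = 2.681 m. Hydraulic radius R = A/P = 1.035/2.681 = 0.3862 m. Q_A = (1/0.027)·1.035·0.3862^(2/3)·√0.007519 = 1.763 m³/s.
Channel B: For a triangular section with side slope z = 3.4: A = zy² = 3.4×0.472² = 0.7575 m²; P = 2y√(1+z²) = 2×0.472×3.544 = 3.346 m. Hydraulic radius R = A/P = 0.7575/3.346 = 0.2264 m. Q_B = (1/0.027)·0.7575·0.2264^(2/3)·√0.007519 = 0.9037 m³/s.
The larger discharge is 1.763 m³/s and the smaller is 0.9037 m³/s; the ratio is 1.95.

1.95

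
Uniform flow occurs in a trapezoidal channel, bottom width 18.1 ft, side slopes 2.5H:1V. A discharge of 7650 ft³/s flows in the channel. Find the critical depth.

At critical depth, Q² T / (g A³) = 1, i.e. A³/T = Q²/g = 7650²/32.2 = 1817000.
At y = 13.2 ft: A³/T = 3649000 — high.
At y = 8.48 ft: A³/T = 611800 — low.
At y = 11.1 ft: A³/T = 1791000 — matches.

y_c = 11.1 ft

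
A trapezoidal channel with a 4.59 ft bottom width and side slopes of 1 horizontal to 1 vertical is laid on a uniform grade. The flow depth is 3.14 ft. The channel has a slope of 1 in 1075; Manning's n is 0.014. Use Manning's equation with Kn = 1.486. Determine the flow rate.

Q = 116 ft³/s

With bottom width b = 4.59 ft and side slope z = 1: A = (b + zy)y = (4.59 + 1×3.14)×3.14 = 24.27 ft²; P = b + 2y√(1+z²) = 4.59 + 2×3.14×1.414 = 13.47 ft.
Hydraulic radius R = A/P = 24.27/13.47 = 1.802 ft.
Manning's equation: Q = (1.486/n) A R^(2/3) S^(1/2) = (1.486/0.014) × 24.27 × 1.802^(2/3) × 0.0009302^(1/2) = 116 ft³/s.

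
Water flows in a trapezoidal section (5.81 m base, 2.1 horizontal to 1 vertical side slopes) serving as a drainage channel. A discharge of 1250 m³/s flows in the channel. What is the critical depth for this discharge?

At critical depth, Q² T / (g A³) = 1, i.e. A³/T = Q²/g = 1250²/9.81 = 159300.
Trying y = 6.49 m: A³/T = 60720 — too small.
Trying y = 9.47 m: A³/T = 316100 — too large.
Trying y = 8.11 m: A³/T = 159400 — matches.

y_c = 8.11 m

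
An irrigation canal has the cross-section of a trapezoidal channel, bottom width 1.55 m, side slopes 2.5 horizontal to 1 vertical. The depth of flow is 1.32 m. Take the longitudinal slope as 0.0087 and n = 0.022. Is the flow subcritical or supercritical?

With bottom width b = 1.55 m and side slope z = 2.5: A = (b + zy)y = (1.55 + 2.5×1.32)×1.32 = 6.402 m²; P = b + 2y√(1+z²) = 1.55 + 2×1.32×2.693 = 8.658 m.
Hydraulic radius R = A/P = 6.402/8.658 = 0.7394 m.
V = (1/n) R^(2/3) √S = (1/0.022) × 0.7394^(2/3) × √0.0087 = 3.467 m/s. Hydraulic depth D_h = A/T = 6.402/8.15 = 0.7855 m.
Froude number Fr = V/√(g·D_h) = 3.467/√(9.81×0.7855) = 1.25, which is greater than 1, so the flow is supercritical.

supercritical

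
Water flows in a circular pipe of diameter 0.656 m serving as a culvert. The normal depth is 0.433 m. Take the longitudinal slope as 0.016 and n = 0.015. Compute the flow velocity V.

For a circular section of diameter D = 0.656 m at depth y = 0.433 m, the central angle is θ = 2 arccos(1 − 2y/D) = 3.793 rad. Then A = (D²/8)(θ − sin θ) = 0.2367 m² and P = Dθ/2 = 1.244 m.
Hydraulic radius R = A/P = 0.2367/1.244 = 0.1902 m.
From Manning's equation, V = (1/n) R^(2/3) S^(1/2) = (1/0.015) × 0.1902^(2/3) × 0.016^(1/2) = 2.79 m/s.

V = 2.79 m/s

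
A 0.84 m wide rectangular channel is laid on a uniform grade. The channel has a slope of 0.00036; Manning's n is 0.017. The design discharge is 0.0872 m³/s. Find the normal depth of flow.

Manning's equation rearranged: A R^(2/3) = nQ / (1·√S) = 0.017 × 0.0872 / (√0.00036) = 0.07813.
Try y = 0.353 m: A R^(2/3) = 0.09862 — high.
Try y = 0.267 m: A R^(2/3) = 0.06699 — low.
Try y = 0.298 m: A R^(2/3) = 0.07811 — ≈ 0.07813.

y_n = 0.298 m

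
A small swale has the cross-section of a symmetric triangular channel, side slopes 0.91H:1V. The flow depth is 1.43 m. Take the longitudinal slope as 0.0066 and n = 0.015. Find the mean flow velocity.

V = 3.33 m/s

For a triangular section with side slope z = 0.91: A = zy² = 0.91×1.43² = 1.861 m²; P = 2y√(1+z²) = 2×1.43×1.352 = 3.867 m.
Hydraulic radius R = A/P = 1.861/3.867 = 0.4812 m.
From Manning's equation, V = (1/n) R^(2/3) S^(1/2) = (1/0.015) × 0.4812^(2/3) × 0.0066^(1/2) = 3.33 m/s.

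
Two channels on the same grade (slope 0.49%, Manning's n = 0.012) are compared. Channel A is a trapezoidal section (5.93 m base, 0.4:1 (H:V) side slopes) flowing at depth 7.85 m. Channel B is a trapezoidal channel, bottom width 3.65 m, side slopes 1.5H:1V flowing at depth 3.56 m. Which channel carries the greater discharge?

Channel A: With bottom width b = 5.93 m and side slope z = 0.4: A = (b + zy)y = (5.93 + 0.4×7.85)×7.85 = 71.2 m²; P = b + 2y√(1+z²) = 5.93 + 2×7.85×1.077 = 22.84 m. Hydraulic radius R = A/P = 71.2/22.84 = 3.117 m. Q_A = (1/0.012)·71.2·3.117^(2/3)·√0.0049 = 886.3 m³/s.
Channel B: With bottom width b = 3.65 m and side slope z = 1.5: A = (b + zy)y = (3.65 + 1.5×3.56)×3.56 = 32 m²; P = b + 2y√(1+z²) = 3.65 + 2×3.56×1.803 = 16.49 m. Hydraulic radius R = A/P = 32/16.49 = 1.941 m. Q_B = (1/0.012)·32·1.941^(2/3)·√0.0049 = 290.5 m³/s.
Q_A = 886.3 m³/s vs Q_B = 290.5 m³/s, so channel A carries more.

channel A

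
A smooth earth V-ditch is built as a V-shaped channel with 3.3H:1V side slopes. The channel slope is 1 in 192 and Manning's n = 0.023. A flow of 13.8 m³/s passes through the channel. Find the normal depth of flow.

Manning's equation rearranged: A R^(2/3) = nQ / (1·√S) = 0.023 × 13.8 / (√0.005208) = 4.398.
Trying y = 1.17 m: A R^(2/3) = 3.069 — short.
Trying y = 1.34 m: A R^(2/3) = 4.406 — matches.

y_n = 1.34 m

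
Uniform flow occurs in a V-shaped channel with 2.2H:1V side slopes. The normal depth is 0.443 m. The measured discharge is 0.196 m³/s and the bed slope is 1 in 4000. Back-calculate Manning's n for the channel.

For a triangular section with side slope z = 2.2: A = zy² = 2.2×0.443² = 0.4317 m²; P = 2y√(1+z²) = 2×0.443×2.417 = 2.141 m.
Hydraulic radius R = A/P = 0.4317/2.141 = 0.2016 m.
Rearranging Manning's equation: n = (1/Q) A R^(2/3) S^(1/2) = (1/0.196) × 0.4317 × 0.2016^(2/3) × √0.00025 = 0.012.

n = 0.012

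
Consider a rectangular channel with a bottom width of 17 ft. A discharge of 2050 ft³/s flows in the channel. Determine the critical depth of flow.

y_c = 7.67 ft

For a rectangular channel, critical depth y_c = (q²/g)^(1/3) where q = Q/b = 2050/17 = 120.6 ft²/s.
So y_c = (120.6²/32.2)^(1/3) = 7.67 ft.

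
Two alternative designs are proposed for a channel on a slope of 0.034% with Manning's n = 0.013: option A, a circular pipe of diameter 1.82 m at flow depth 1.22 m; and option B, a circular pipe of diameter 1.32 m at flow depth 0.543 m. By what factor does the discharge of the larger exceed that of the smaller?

Channel A: For a circular section of diameter D = 1.82 m at depth y = 1.22 m, the central angle is θ = 2 arccos(1 − 2y/D) = 3.837 rad. Then A = (D²/8)(θ − sin θ) = 1.854 m² and P = Dθ/2 = 3.492 m. Hydraulic radius R = A/P = 1.854/3.492 = 0.531 m. Q_A = (1/0.013)·1.854·0.531^(2/3)·√0.00034 = 1.724 m³/s.
Channel B: For a circular section of diameter D = 1.32 m at depth y = 0.543 m, the central angle is θ = 2 arccos(1 − 2y/D) = 2.785 rad. Then A = (D²/8)(θ − sin θ) = 0.5306 m² and P = Dθ/2 = 1.838 m. Hydraulic radius R = A/P = 0.5306/1.838 = 0.2887 m. Q_B = (1/0.013)·0.5306·0.2887^(2/3)·√0.00034 = 0.3287 m³/s.
The larger discharge is 1.724 m³/s and the smaller is 0.3287 m³/s; the ratio is 5.25.

5.25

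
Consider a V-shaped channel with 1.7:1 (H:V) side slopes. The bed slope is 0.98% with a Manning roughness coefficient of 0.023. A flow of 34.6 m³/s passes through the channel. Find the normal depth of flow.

Manning's equation rearranged: A R^(2/3) = nQ / (1·√S) = 0.023 × 34.6 / (√0.0098) = 8.039.
At y = 2.59 m: A R^(2/3) = 12.27 — high.
At y = 1.96 m: A R^(2/3) = 5.836 — low.
At y = 2.21 m: A R^(2/3) = 8.038 — matches.

y_n = 2.21 m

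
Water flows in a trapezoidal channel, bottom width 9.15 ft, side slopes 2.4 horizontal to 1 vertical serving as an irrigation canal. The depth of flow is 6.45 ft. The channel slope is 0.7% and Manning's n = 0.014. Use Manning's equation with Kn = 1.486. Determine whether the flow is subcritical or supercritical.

supercritical

With bottom width b = 9.15 ft and side slope z = 2.4: A = (b + zy)y = (9.15 + 2.4×6.45)×6.45 = 158.9 ft²; P = b + 2y√(1+z²) = 9.15 + 2×6.45×2.6 = 42.69 ft.
Hydraulic radius R = A/P = 158.9/42.69 = 3.721 ft.
V = (1.486/n) R^(2/3) √S = (1.486/0.014) × 3.721^(2/3) × √0.007 = 21.33 ft/s. Hydraulic depth D_h = A/T = 158.9/40.11 = 3.961 ft.
Froude number Fr = V/√(g·D_h) = 21.33/√(32.2×3.961) = 1.89, which is greater than 1, so the flow is supercritical.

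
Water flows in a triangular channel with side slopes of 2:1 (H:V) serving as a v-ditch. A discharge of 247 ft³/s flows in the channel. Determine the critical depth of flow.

At critical depth, Q² T / (g A³) = 1, i.e. A³/T = Q²/g = 247²/32.2 = 1895.
Try y = 2.78 ft: A³/T = 332.1 — too small.
Try y = 5.01 ft: A³/T = 6313 — too large.
Try y = 3.94 ft: A³/T = 1899 — ≈ 1895.

y_c = 3.94 ft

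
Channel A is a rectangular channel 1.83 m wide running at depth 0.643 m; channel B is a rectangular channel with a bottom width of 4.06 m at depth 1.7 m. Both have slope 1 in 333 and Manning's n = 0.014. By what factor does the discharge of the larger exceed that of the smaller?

10.7

Channel A: Flow area A = b·y = 1.83 × 0.643 = 1.177 m². Wetted perimeter P = b + 2y = 1.83 + 2×0.643 = 3.116 m. Hydraulic radius R = A/P = 1.177/3.116 = 0.3776 m. Q_A = (1/0.014)·1.177·0.3776^(2/3)·√0.003003 = 2.406 m³/s.
Channel B: Flow area A = b·y = 4.06 × 1.7 = 6.902 m². Wetted perimeter P = b + 2y = 4.06 + 2×1.7 = 7.46 m. Hydraulic radius R = A/P = 6.902/7.46 = 0.9252 m. Q_B = (1/0.014)·6.902·0.9252^(2/3)·√0.003003 = 25.65 m³/s.
The larger discharge is 25.65 m³/s and the smaller is 2.406 m³/s; the ratio is 10.7.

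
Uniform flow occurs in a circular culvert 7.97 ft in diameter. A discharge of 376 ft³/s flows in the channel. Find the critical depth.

At critical depth, Q² T / (g A³) = 1, i.e. A³/T = Q²/g = 376²/32.2 = 4391.
Trying y = 5.54 ft: A³/T = 6912 — high.
Trying y = 4.1 ft: A³/T = 2171 — low.
Trying y = 4.93 ft: A³/T = 4395 — matches.

y_c = 4.93 ft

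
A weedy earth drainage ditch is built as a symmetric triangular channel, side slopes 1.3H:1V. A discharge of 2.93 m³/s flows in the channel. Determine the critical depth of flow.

At critical depth, Q² T / (g A³) = 1, i.e. A³/T = Q²/g = 2.93²/9.81 = 0.8751.
At y = 0.804 m: A³/T = 0.2839 — too small.
At y = 1.27 m: A³/T = 2.792 — too large.
At y = 1.01 m: A³/T = 0.8881 — ≈ 0.8751.

y_c = 1.01 m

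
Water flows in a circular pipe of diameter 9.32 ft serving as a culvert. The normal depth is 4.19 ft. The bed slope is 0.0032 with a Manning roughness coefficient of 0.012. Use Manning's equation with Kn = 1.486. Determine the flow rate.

For a circular section of diameter D = 9.32 ft at depth y = 4.19 ft, the central angle is θ = 2 arccos(1 − 2y/D) = 2.94 rad. Then A = (D²/8)(θ − sin θ) = 29.74 ft² and P = Dθ/2 = 13.7 ft.
Hydraulic radius R = A/P = 29.74/13.7 = 2.171 ft.
Manning's equation: Q = (1.486/n) A R^(2/3) S^(1/2) = (1.486/0.012) × 29.74 × 2.171^(2/3) × 0.0032^(1/2) = 349 ft³/s.

Q = 349 ft³/s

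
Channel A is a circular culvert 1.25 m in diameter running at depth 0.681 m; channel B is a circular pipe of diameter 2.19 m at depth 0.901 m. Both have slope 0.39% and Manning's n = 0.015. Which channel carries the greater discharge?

channel B

Channel A: For a circular section of diameter D = 1.25 m at depth y = 0.681 m, the central angle is θ = 2 arccos(1 − 2y/D) = 3.321 rad. Then A = (D²/8)(θ − sin θ) = 0.6835 m² and P = Dθ/2 = 2.076 m. Hydraulic radius R = A/P = 0.6835/2.076 = 0.3293 m. Q_A = (1/0.015)·0.6835·0.3293^(2/3)·√0.0039 = 1.357 m³/s.
Channel B: For a circular section of diameter D = 2.19 m at depth y = 0.901 m, the central angle is θ = 2 arccos(1 − 2y/D) = 2.785 rad. Then A = (D²/8)(θ − sin θ) = 1.461 m² and P = Dθ/2 = 3.05 m. Hydraulic radius R = A/P = 1.461/3.05 = 0.479 m. Q_B = (1/0.015)·1.461·0.479^(2/3)·√0.0039 = 3.723 m³/s.
Q_A = 1.357 m³/s vs Q_B = 3.723 m³/s, so channel B carries more.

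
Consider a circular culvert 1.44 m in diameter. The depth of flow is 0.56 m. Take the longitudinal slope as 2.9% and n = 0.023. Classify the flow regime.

For a circular section of diameter D = 1.44 m at depth y = 0.56 m, the central angle is θ = 2 arccos(1 − 2y/D) = 2.693 rad. Then A = (D²/8)(θ − sin θ) = 0.5858 m² and P = Dθ/2 = 1.939 m.
Hydraulic radius R = A/P = 0.5858/1.939 = 0.3021 m.
V = (1/n) R^(2/3) √S = (1/0.023) × 0.3021^(2/3) × √0.029 = 3.333 m/s. Hydraulic depth D_h = A/T = 0.5858/1.404 = 0.4172 m.
Froude number Fr = V/√(g·D_h) = 3.333/√(9.81×0.4172) = 1.65, which is greater than 1, so the flow is supercritical.

supercritical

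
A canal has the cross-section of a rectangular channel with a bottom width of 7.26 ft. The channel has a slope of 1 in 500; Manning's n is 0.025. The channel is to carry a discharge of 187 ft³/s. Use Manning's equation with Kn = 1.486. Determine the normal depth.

Manning's equation rearranged: A R^(2/3) = nQ / (1.486·√S) = 0.025 × 187 / (1.486 × √0.002) = 70.35.
Trying y = 4.21 ft: A R^(2/3) = 47.69 — short.
Trying y = 6.36 ft: A R^(2/3) = 80.71 — over.
Trying y = 5.7 ft: A R^(2/3) = 70.37 — matches.

y_n = 5.7 ft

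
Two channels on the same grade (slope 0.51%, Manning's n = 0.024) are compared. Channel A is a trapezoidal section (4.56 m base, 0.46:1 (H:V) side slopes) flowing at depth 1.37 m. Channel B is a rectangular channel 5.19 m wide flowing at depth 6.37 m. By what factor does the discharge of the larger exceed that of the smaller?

Channel A: With bottom width b = 4.56 m and side slope z = 0.46: A = (b + zy)y = (4.56 + 0.46×1.37)×1.37 = 7.111 m²; P = b + 2y√(1+z²) = 4.56 + 2×1.37×1.101 = 7.576 m. Hydraulic radius R = A/P = 7.111/7.576 = 0.9386 m. Q_A = (1/0.024)·7.111·0.9386^(2/3)·√0.0051 = 20.28 m³/s.
Channel B: Flow area A = b·y = 5.19 × 6.37 = 33.06 m². Wetted perimeter P = b + 2y = 5.19 + 2×6.37 = 17.93 m. Hydraulic radius R = A/P = 33.06/17.93 = 1.844 m. Q_B = (1/0.024)·33.06·1.844^(2/3)·√0.0051 = 147.9 m³/s.
The larger discharge is 147.9 m³/s and the smaller is 20.28 m³/s; the ratio is 7.29.

7.29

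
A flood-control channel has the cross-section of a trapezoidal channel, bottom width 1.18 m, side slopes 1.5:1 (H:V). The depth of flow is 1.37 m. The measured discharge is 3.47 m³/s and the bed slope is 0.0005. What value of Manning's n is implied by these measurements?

With bottom width b = 1.18 m and side slope z = 1.5: A = (b + zy)y = (1.18 + 1.5×1.37)×1.37 = 4.432 m²; P = b + 2y√(1+z²) = 1.18 + 2×1.37×1.803 = 6.12 m.
Hydraulic radius R = A/P = 4.432/6.12 = 0.7242 m.
Rearranging Manning's equation: n = (1/Q) A R^(2/3) S^(1/2) = (1/3.47) × 4.432 × 0.7242^(2/3) × √0.0005 = 0.023.

n = 0.023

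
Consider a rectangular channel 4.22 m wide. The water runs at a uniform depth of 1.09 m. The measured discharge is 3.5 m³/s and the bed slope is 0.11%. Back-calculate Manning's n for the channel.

n = 0.035

Flow area A = b·y = 4.22 × 1.09 = 4.6 m². Wetted perimeter P = b + 2y = 4.22 + 2×1.09 = 6.4 m.
Hydraulic radius R = A/P = 4.6/6.4 = 0.7187 m.
Rearranging Manning's equation: n = (1/Q) A R^(2/3) S^(1/2) = (1/3.5) × 4.6 × 0.7187^(2/3) × √0.0011 = 0.035.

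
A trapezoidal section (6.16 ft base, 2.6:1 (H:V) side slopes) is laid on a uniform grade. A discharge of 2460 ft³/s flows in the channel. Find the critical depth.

At critical depth, Q² T / (g A³) = 1, i.e. A³/T = Q²/g = 2460²/32.2 = 187900.
Trying y = 5.9 ft: A³/T = 55410 — low.
Trying y = 9.18 ft: A³/T = 388600 — high.
Trying y = 7.8 ft: A³/T = 187700 — matches.

y_c = 7.8 ft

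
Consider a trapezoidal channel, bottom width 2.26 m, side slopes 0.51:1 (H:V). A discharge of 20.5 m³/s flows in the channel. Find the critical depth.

y_c = 1.77 m

At critical depth, Q² T / (g A³) = 1, i.e. A³/T = Q²/g = 20.5²/9.81 = 42.84.
At y = 2.13 m: A³/T = 81.69 — too large.
At y = 1.3 m: A³/T = 15.3 — too small.
At y = 1.77 m: A³/T = 43.15 — ≈ 42.84.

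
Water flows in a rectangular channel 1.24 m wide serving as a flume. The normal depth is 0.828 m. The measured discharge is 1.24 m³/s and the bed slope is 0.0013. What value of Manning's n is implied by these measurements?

Flow area A = b·y = 1.24 × 0.828 = 1.027 m². Wetted perimeter P = b + 2y = 1.24 + 2×0.828 = 2.896 m.
Hydraulic radius R = A/P = 1.027/2.896 = 0.3545 m.
Rearranging Manning's equation: n = (1/Q) A R^(2/3) S^(1/2) = (1/1.24) × 1.027 × 0.3545^(2/3) × √0.0013 = 0.015.

n = 0.015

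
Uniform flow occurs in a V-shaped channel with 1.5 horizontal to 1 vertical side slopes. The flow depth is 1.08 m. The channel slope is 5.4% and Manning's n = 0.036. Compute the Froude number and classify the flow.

For a triangular section with side slope z = 1.5: A = zy² = 1.5×1.08² = 1.75 m²; P = 2y√(1+z²) = 2×1.08×1.803 = 3.894 m.
Hydraulic radius R = A/P = 1.75/3.894 = 0.4493 m.
V = (1/n) R^(2/3) √S = (1/0.036) × 0.4493^(2/3) × √0.054 = 3.787 m/s. Hydraulic depth D_h = A/T = 1.75/3.24 = 0.54 m.
Froude number Fr = V/√(g·D_h) = 3.787/√(9.81×0.54) = 1.65, which is greater than 1, so the flow is supercritical.

supercritical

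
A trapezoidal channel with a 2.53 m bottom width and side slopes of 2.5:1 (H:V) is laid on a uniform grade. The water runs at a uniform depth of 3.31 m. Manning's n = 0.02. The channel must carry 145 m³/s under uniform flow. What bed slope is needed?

With bottom width b = 2.53 m and side slope z = 2.5: A = (b + zy)y = (2.53 + 2.5×3.31)×3.31 = 35.76 m²; P = b + 2y√(1+z²) = 2.53 + 2×3.31×2.693 = 20.35 m.
Hydraulic radius R = A/P = 35.76/20.35 = 1.757 m.
From Manning's equation, S = [nQ / (1 A R^(2/3))]² = [0.02 × 145 / (1 × 35.76 × 1.757^(2/3))]² = 0.0031.

S = 0.0031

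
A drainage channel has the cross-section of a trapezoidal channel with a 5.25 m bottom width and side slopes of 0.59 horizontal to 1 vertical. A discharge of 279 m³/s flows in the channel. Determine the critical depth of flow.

y_c = 5.36 m

At critical depth, Q² T / (g A³) = 1, i.e. A³/T = Q²/g = 279²/9.81 = 7935.
At y = 4.26 m: A³/T = 3520 — low.
At y = 6.08 m: A³/T = 12480 — high.
At y = 5.36 m: A³/T = 7920 — ≈ 7935.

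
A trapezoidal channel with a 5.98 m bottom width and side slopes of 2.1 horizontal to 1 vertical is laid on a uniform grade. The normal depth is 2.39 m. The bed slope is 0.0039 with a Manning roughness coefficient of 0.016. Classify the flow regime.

With bottom width b = 5.98 m and side slope z = 2.1: A = (b + zy)y = (5.98 + 2.1×2.39)×2.39 = 26.29 m²; P = b + 2y√(1+z²) = 5.98 + 2×2.39×2.326 = 17.1 m.
Hydraulic radius R = A/P = 26.29/17.1 = 1.537 m.
V = (1/n) R^(2/3) √S = (1/0.016) × 1.537^(2/3) × √0.0039 = 5.199 m/s. Hydraulic depth D_h = A/T = 26.29/16.02 = 1.641 m.
Froude number Fr = V/√(g·D_h) = 5.199/√(9.81×1.641) = 1.3, which is greater than 1, so the flow is supercritical.

supercritical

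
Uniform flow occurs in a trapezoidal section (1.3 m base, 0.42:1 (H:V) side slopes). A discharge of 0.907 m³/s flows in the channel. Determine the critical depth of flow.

y_c = 0.353 m

At critical depth, Q² T / (g A³) = 1, i.e. A³/T = Q²/g = 0.907²/9.81 = 0.08386.
Trying y = 0.312 m: A³/T = 0.05698 — short.
Trying y = 0.396 m: A³/T = 0.1199 — over.
Trying y = 0.353 m: A³/T = 0.08369 — ≈ 0.08386.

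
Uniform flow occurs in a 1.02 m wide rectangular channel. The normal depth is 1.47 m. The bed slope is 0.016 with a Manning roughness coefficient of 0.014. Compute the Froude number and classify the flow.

supercritical

Flow area A = b·y = 1.02 × 1.47 = 1.499 m². Wetted perimeter P = b + 2y = 1.02 + 2×1.47 = 3.96 m.
Hydraulic radius R = A/P = 1.499/3.96 = 0.3786 m.
V = (1/n) R^(2/3) √S = (1/0.014) × 0.3786^(2/3) × √0.016 = 4.729 m/s. Hydraulic depth D_h = A/T = 1.499/1.02 = 1.47 m.
Froude number Fr = V/√(g·D_h) = 4.729/√(9.81×1.47) = 1.25, which is greater than 1, so the flow is supercritical.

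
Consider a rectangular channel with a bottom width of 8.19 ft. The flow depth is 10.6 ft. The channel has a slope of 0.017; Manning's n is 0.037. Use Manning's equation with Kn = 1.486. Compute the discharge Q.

Flow area A = b·y = 8.19 × 10.6 = 86.81 ft². Wetted perimeter P = b + 2y = 8.19 + 2×10.6 = 29.39 ft.
Hydraulic radius R = A/P = 86.81/29.39 = 2.954 ft.
Manning's equation: Q = (1.486/n) A R^(2/3) S^(1/2) = (1.486/0.037) × 86.81 × 2.954^(2/3) × 0.017^(1/2) = 936 ft³/s.

Q = 936 ft³/s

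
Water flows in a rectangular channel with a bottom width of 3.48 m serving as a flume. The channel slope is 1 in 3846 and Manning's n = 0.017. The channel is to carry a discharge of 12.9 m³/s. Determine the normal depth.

Manning's equation rearranged: A R^(2/3) = nQ / (1·√S) = 0.017 × 12.9 / (√0.00026) = 13.6.
Trying y = 4.22 m: A R^(2/3) = 16.88 — high.
Trying y = 2.62 m: A R^(2/3) = 9.393 — low.
Trying y = 3.53 m: A R^(2/3) = 13.6 — close enough.

y_n = 3.53 m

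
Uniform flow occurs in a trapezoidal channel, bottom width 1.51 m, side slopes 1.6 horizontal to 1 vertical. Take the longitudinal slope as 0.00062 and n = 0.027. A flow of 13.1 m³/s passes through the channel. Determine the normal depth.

y_n = 2.37 m

Manning's equation rearranged: A R^(2/3) = nQ / (1·√S) = 0.027 × 13.1 / (√0.00062) = 14.2.
Trying y = 1.93 m: A R^(2/3) = 8.929 — too small.
Trying y = 2.94 m: A R^(2/3) = 23.4 — too large.
Trying y = 2.37 m: A R^(2/3) = 14.21 — matches.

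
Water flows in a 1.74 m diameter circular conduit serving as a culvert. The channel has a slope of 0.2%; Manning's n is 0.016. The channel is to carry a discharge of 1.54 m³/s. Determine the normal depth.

y_n = 0.769 m

Manning's equation rearranged: A R^(2/3) = nQ / (1·√S) = 0.016 × 1.54 / (√0.002) = 0.551.
Try y = 0.605 m: A R^(2/3) = 0.3545 — low.
Try y = 0.861 m: A R^(2/3) = 0.6706 — high.
Try y = 0.769 m: A R^(2/3) = 0.5507 — close enough.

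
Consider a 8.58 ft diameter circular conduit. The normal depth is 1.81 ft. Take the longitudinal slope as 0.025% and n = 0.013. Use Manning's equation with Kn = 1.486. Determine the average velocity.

For a circular section of diameter D = 8.58 ft at depth y = 1.81 ft, the central angle is θ = 2 arccos(1 − 2y/D) = 1.909 rad. Then A = (D²/8)(θ − sin θ) = 8.884 ft² and P = Dθ/2 = 8.189 ft.
Hydraulic radius R = A/P = 8.884/8.189 = 1.085 ft.
From Manning's equation, V = (1.486/n) R^(2/3) S^(1/2) = (1.486/0.013) × 1.085^(2/3) × 0.00025^(1/2) = 1.91 ft/s.

V = 1.91 ft/s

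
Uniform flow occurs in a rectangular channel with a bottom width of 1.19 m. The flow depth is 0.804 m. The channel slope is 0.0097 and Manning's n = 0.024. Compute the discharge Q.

Flow area A = b·y = 1.19 × 0.804 = 0.9568 m². Wetted perimeter P = b + 2y = 1.19 + 2×0.804 = 2.798 m.
Hydraulic radius R = A/P = 0.9568/2.798 = 0.3419 m.
Manning's equation: Q = (1/n) A R^(2/3) S^(1/2) = (1/0.024) × 0.9568 × 0.3419^(2/3) × 0.0097^(1/2) = 1.92 m³/s.

Q = 1.92 m³/s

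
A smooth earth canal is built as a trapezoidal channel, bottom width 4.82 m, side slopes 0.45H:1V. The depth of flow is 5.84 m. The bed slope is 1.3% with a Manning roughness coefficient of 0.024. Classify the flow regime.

supercritical

With bottom width b = 4.82 m and side slope z = 0.45: A = (b + zy)y = (4.82 + 0.45×5.84)×5.84 = 43.5 m²; P = b + 2y√(1+z²) = 4.82 + 2×5.84×1.097 = 17.63 m.
Hydraulic radius R = A/P = 43.5/17.63 = 2.467 m.
V = (1/n) R^(2/3) √S = (1/0.024) × 2.467^(2/3) × √0.013 = 8.675 m/s. Hydraulic depth D_h = A/T = 43.5/10.08 = 4.317 m.
Froude number Fr = V/√(g·D_h) = 8.675/√(9.81×4.317) = 1.33, which is greater than 1, so the flow is supercritical.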